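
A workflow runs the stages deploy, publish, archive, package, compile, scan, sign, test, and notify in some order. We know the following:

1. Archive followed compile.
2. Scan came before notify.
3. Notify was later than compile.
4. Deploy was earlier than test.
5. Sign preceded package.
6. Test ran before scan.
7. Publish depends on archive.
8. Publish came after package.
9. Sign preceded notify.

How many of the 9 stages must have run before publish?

4

Directly stated before publish: archive and package.
Compile reaches publish via compile → archive → publish.
Sign reaches publish via sign → package → publish.
That's archive, compile, package, and sign — 4 in all.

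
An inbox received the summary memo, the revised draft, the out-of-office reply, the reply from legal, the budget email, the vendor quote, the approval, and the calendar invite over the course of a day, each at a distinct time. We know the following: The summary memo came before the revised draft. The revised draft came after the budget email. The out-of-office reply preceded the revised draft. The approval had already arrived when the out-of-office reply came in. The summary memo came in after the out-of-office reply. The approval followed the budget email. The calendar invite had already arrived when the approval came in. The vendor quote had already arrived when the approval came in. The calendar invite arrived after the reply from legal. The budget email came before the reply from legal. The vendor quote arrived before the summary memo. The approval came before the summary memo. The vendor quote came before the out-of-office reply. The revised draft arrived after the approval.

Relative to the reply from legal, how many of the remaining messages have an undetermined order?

1

Forced before the reply from legal: the budget email; forced after the reply from legal: the approval, the calendar invite, the out-of-office reply, the revised draft, and the summary memo.
That leaves the vendor quote with no forced order relative to the reply from legal — 1.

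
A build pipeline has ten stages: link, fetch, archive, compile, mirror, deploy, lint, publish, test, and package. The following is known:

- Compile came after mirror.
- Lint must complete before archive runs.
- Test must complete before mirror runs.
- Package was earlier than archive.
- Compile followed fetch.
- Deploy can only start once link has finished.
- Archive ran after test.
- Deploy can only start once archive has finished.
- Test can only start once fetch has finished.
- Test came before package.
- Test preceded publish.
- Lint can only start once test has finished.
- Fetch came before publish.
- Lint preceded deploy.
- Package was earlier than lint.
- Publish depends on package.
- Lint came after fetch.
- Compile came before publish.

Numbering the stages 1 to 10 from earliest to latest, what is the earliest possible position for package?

3

Fetch and test must both come before package — 2 forced predecessors.
Nothing else is forced ahead of package, so its earliest slot is position 2 + 1 = 3.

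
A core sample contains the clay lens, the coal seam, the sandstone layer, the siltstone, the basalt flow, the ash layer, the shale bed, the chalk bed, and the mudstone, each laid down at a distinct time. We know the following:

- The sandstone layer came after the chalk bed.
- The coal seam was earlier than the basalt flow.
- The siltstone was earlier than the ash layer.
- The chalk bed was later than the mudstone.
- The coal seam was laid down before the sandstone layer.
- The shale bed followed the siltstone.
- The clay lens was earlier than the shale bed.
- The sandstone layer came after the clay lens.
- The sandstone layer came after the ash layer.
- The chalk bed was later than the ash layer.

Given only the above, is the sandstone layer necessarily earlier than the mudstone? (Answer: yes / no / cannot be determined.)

Tracing the constraints gives the mudstone → the chalk bed → the sandstone layer, so the mudstone must come before the sandstone layer.
That means the sandstone layer cannot be before the mudstone.

no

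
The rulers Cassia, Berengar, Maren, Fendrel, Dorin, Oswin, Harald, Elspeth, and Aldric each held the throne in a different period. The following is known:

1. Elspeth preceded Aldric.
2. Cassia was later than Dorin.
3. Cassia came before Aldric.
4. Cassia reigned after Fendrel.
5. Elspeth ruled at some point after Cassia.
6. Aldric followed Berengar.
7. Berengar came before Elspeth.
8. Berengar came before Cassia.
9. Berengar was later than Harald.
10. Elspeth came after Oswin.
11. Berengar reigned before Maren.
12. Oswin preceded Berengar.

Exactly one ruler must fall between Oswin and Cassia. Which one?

Berengar

Tracing the constraints gives Oswin → Berengar → Cassia, so Berengar sits after Oswin and before Cassia.
No other ruler is forced both after Oswin and before Cassia.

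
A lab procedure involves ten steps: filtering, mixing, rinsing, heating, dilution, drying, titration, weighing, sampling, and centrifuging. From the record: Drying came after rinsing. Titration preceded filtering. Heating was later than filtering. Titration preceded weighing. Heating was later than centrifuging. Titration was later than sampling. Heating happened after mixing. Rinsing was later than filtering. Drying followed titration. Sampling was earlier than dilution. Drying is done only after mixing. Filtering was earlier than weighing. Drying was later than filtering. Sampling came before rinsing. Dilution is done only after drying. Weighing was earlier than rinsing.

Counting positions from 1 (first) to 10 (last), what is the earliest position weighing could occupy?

Filtering, sampling, and titration must all come before weighing — 3 forced predecessors.
Nothing else is forced ahead of weighing, so its earliest slot is position 3 + 1 = 4.

4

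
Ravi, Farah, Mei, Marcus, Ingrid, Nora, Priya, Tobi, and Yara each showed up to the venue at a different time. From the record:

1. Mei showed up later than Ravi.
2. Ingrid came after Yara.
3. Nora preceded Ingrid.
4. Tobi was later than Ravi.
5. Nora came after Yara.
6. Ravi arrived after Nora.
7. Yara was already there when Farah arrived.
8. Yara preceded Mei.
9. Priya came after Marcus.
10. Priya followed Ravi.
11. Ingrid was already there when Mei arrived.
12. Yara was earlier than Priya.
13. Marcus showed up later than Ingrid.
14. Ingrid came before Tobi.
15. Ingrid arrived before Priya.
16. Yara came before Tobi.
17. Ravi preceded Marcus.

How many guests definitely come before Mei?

4

Directly stated before Mei: Ingrid, Ravi, and Yara.
Nora reaches Mei via Nora → Ingrid → Mei.
No chain forces Tobi (or any of the others) ahead of Mei.
That's Ingrid, Nora, Ravi, and Yara — 4 in all.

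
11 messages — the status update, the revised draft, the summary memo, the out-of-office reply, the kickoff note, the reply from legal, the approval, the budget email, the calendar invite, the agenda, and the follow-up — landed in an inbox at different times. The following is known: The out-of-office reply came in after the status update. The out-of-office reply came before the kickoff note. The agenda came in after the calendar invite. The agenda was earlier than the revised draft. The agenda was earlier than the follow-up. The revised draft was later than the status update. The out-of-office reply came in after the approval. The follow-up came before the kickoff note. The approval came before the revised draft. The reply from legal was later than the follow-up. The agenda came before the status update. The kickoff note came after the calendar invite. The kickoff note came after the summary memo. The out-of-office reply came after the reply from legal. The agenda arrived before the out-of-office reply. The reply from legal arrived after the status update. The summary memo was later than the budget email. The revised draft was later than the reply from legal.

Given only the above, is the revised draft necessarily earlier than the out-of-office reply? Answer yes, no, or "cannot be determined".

No chain of stated constraints runs from the revised draft to the out-of-office reply, and none runs from the out-of-office reply to the revised draft either.
So the relative order of the revised draft and the out-of-office reply is not fixed by the given facts.

cannot be determined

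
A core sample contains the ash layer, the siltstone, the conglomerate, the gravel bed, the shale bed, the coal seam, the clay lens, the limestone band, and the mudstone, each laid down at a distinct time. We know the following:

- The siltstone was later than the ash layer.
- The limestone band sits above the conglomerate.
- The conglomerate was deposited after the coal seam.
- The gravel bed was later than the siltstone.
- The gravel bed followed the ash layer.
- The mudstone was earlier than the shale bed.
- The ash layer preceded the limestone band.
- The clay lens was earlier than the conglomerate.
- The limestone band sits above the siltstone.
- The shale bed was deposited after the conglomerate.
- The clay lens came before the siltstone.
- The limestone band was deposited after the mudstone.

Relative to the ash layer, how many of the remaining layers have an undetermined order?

5

Forced after the ash layer: the gravel bed, the limestone band, and the siltstone.
That leaves the clay lens, the coal seam, the conglomerate, the mudstone, and the shale bed with no forced order relative to the ash layer — 5.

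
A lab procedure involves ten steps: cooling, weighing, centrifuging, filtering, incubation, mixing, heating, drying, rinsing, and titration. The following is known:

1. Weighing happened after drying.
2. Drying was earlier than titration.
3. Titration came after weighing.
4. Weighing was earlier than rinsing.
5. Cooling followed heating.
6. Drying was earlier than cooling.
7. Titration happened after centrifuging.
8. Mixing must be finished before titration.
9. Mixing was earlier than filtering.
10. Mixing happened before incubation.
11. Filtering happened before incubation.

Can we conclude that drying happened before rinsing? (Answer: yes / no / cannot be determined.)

Chain the constraints: drying → weighing → rinsing. Each link is directly stated, so drying comes before rinsing.

yes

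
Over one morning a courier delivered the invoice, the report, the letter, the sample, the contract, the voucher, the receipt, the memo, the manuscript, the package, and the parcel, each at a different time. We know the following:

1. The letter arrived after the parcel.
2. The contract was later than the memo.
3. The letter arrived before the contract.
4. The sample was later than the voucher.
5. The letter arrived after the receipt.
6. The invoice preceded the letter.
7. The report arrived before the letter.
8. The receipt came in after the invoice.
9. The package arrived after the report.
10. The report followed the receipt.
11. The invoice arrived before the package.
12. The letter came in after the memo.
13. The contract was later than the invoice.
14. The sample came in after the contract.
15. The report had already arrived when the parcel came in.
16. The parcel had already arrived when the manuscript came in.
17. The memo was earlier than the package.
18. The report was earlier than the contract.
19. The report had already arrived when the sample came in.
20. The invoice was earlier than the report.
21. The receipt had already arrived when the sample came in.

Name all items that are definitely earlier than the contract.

Directly stated before the contract: the invoice, the letter, the memo, and the report.
The parcel reaches the contract via the parcel → the letter → the contract.
The receipt reaches the contract via the receipt → the report → the contract.

the invoice, the letter, the memo, the parcel, the receipt, the report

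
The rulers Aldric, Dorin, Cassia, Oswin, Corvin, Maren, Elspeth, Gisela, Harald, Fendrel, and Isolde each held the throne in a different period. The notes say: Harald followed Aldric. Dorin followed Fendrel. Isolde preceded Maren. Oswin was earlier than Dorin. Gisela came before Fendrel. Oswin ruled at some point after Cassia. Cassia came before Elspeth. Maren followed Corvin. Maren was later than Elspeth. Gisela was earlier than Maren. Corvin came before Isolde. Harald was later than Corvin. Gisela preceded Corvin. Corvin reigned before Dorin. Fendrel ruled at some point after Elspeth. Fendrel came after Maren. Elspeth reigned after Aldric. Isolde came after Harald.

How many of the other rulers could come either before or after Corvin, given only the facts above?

4

Forced before Corvin: Gisela; forced after Corvin: Dorin, Fendrel, Harald, Isolde, and Maren.
That leaves Aldric, Cassia, Elspeth, and Oswin with no forced order relative to Corvin — 4.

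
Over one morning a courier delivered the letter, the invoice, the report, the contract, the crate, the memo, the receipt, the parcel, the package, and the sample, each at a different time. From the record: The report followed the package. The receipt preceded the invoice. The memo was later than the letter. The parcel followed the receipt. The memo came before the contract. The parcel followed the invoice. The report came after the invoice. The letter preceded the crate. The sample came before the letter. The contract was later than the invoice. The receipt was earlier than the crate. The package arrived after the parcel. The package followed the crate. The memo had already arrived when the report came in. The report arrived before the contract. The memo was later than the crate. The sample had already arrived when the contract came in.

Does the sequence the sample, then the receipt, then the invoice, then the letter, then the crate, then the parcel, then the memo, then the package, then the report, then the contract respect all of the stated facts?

yes

Check each stated constraint against the proposed order — e.g. the invoice is ahead of the contract; the sample is ahead of the contract. Every pair is in the required order; nothing is violated.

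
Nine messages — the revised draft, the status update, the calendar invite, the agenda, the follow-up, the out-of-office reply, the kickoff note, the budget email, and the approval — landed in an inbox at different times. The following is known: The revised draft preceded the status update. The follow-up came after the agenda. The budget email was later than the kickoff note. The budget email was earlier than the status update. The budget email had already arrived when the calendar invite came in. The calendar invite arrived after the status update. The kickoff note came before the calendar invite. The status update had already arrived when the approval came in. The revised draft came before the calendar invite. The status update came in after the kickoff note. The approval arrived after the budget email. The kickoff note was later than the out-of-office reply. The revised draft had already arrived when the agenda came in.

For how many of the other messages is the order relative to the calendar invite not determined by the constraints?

3

Forced before the calendar invite: the budget email, the kickoff note, the out-of-office reply, the revised draft, and the status update.
That leaves the agenda, the approval, and the follow-up with no forced order relative to the calendar invite — 3.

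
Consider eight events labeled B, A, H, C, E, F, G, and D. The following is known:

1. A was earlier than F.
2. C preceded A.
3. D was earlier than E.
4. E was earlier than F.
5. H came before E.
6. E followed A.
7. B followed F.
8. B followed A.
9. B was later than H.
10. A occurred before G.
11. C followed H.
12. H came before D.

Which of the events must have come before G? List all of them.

A, C, H

Directly stated before G: A.
C reaches G via C → A → G.
H reaches G via H → C → A → G.
No chain forces D (or any of the others) ahead of G.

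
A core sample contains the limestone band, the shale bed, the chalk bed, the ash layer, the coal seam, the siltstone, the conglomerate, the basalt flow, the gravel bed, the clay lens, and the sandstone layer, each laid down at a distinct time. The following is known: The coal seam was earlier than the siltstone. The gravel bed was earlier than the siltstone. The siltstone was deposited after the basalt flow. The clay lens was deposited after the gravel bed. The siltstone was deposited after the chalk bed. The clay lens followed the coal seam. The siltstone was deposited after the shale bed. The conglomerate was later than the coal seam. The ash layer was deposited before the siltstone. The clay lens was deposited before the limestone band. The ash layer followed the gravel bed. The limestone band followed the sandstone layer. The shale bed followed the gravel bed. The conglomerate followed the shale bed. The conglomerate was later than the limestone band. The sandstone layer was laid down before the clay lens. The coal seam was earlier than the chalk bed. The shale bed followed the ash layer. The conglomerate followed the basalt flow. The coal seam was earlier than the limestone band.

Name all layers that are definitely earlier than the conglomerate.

Directly stated before the conglomerate: the basalt flow, the coal seam, the limestone band, and the shale bed.
The ash layer reaches the conglomerate via the ash layer → the shale bed → the conglomerate.
The clay lens reaches the conglomerate via the clay lens → the limestone band → the conglomerate.
The gravel bed reaches the conglomerate via the gravel bed → the shale bed → the conglomerate.
Likewise the sandstone layer reaches the conglomerate by chaining the stated constraints.
No chain forces the chalk bed (or any of the others) ahead of the conglomerate.

the ash layer, the basalt flow, the clay lens, the coal seam, the gravel bed, the limestone band, the sandstone layer, the shale bed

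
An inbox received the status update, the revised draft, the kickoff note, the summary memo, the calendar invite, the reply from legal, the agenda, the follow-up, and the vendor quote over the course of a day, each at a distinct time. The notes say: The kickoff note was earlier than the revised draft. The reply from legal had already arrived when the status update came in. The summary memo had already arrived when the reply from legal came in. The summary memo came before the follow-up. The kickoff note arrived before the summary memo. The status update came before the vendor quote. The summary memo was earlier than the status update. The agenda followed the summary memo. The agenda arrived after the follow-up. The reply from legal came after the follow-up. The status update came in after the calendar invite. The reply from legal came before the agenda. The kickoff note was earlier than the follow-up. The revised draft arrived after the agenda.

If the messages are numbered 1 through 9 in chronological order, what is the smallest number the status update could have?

6

The calendar invite, the follow-up, the kickoff note, the reply from legal, and the summary memo must all come before the status update — 5 forced predecessors.
Nothing else is forced ahead of the status update, so its earliest slot is position 5 + 1 = 6.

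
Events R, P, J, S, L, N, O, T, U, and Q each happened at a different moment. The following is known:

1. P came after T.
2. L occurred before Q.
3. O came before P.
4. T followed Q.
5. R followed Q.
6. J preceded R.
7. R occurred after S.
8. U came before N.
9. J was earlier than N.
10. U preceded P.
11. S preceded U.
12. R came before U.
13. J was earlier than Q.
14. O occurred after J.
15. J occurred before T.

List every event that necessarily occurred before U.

J, L, Q, R, S

Directly stated before U: R and S.
J reaches U via J → R → U.
L reaches U via L → Q → R → U.
Q reaches U via Q → R → U.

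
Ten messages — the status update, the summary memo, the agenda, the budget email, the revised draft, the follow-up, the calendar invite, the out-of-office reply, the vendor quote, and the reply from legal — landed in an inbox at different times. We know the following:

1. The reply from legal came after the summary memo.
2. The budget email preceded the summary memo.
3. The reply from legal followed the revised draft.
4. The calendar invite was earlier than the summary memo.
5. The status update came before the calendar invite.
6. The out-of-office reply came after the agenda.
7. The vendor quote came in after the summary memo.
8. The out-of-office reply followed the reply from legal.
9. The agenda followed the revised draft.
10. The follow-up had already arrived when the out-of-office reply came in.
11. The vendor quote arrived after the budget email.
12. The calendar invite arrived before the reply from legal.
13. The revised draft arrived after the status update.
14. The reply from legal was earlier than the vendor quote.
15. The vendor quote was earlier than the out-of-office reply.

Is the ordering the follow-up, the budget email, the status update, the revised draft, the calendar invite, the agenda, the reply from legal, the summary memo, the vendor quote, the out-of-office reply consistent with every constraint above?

no

The constraints require the summary memo before the reply from legal, but in the proposed sequence the reply from legal appears ahead of the summary memo. That one violation is enough.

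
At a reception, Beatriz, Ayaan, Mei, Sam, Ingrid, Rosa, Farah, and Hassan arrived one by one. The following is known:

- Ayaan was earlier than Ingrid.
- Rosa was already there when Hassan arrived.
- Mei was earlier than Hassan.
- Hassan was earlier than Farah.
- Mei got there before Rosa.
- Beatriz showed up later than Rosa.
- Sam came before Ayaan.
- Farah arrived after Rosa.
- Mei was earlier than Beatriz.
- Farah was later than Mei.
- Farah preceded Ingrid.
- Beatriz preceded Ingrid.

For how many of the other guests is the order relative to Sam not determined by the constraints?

5

Forced after Sam: Ayaan and Ingrid.
That leaves Beatriz, Farah, Hassan, Mei, and Rosa with no forced order relative to Sam — 5.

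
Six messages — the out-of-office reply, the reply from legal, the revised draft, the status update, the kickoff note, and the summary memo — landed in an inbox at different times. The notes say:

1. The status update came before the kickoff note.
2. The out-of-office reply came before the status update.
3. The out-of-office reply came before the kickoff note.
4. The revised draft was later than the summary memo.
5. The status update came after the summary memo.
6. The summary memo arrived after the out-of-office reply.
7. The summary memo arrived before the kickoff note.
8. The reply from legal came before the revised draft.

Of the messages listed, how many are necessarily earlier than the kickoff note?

Directly stated before the kickoff note: the out-of-office reply, the status update, and the summary memo.
That's the out-of-office reply, the status update, and the summary memo — 3 in all.

3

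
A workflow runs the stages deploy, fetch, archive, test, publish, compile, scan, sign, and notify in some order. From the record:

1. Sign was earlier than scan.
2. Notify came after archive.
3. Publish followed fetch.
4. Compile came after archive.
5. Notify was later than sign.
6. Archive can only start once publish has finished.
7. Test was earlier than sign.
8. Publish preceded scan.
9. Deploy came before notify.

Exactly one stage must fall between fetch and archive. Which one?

publish

Tracing the constraints gives fetch → publish → archive, so publish sits after fetch and before archive.
No other stage is forced both after fetch and before archive.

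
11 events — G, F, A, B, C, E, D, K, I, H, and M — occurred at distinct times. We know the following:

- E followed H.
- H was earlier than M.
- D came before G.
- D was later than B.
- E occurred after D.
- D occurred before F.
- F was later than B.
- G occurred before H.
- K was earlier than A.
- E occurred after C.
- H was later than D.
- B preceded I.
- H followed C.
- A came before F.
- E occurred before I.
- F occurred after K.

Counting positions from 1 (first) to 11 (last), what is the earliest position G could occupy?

B and D must both come before G — 2 forced predecessors.
Nothing else is forced ahead of G, so its earliest slot is position 2 + 1 = 3.

3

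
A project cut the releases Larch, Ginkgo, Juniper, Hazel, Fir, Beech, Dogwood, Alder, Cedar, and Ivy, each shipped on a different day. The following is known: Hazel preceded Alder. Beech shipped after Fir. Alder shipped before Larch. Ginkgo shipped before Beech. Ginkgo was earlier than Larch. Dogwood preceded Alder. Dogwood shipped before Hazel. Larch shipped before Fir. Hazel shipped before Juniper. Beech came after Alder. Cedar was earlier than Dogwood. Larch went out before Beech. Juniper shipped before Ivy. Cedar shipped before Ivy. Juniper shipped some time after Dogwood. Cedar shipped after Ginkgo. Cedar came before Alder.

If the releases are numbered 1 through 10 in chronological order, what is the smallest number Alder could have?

5

Cedar, Dogwood, Ginkgo, and Hazel must all come before Alder — 4 forced predecessors.
Nothing else is forced ahead of Alder, so its earliest slot is position 4 + 1 = 5.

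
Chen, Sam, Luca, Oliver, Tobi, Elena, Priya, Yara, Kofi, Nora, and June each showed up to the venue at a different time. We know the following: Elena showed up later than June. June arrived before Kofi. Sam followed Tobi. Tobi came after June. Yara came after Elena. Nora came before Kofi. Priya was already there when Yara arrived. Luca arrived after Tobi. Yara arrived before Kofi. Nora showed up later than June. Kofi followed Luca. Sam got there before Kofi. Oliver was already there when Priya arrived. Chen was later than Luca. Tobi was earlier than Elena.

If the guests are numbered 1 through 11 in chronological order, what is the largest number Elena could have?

Elena must come before Kofi and Yara — 2 guests forced after them.
Everything else can be placed before Elena in some valid order, so Elena can sit as late as position 11 − 2 = 9.

9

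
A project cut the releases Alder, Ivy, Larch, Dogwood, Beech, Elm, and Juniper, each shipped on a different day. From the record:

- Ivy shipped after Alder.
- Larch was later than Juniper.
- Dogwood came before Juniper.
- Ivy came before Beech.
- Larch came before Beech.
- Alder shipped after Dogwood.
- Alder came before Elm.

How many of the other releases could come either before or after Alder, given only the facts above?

Forced before Alder: Dogwood; forced after Alder: Beech, Elm, and Ivy.
That leaves Juniper and Larch with no forced order relative to Alder — 2.

2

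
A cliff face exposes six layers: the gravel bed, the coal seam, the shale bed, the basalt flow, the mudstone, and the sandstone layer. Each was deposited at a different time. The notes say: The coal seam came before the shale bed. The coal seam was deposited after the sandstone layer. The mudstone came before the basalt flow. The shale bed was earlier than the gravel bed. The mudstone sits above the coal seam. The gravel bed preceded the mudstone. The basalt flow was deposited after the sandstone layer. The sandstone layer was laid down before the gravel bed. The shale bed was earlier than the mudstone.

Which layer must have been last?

the basalt flow

Every other layer has a chain of constraints placing it before the basalt flow, so the basalt flow is last.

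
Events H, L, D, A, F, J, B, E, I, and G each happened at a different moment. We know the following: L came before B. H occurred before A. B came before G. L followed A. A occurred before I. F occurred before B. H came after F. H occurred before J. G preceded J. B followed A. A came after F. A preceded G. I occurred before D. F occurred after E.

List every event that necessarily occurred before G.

Directly stated before G: A and B.
E reaches G via E → F → A → G.
F reaches G via F → A → G.
H reaches G via H → A → G.
Likewise L reaches G by chaining the stated constraints.

A, B, E, F, H, L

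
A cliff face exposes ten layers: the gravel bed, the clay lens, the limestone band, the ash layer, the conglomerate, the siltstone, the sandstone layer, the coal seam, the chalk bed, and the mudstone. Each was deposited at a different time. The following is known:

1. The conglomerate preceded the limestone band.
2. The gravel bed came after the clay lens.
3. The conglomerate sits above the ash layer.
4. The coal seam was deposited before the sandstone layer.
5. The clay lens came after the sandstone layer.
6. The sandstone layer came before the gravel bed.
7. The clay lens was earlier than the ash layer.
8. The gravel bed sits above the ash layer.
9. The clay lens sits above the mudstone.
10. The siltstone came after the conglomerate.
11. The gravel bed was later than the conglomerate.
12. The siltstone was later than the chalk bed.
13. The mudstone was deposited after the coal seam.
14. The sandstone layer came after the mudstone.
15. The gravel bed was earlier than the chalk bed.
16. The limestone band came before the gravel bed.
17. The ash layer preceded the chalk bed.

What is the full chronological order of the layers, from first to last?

the coal seam, the mudstone, the sandstone layer, the clay lens, the ash layer, the conglomerate, the limestone band, the gravel bed, the chalk bed, the siltstone

The constraints fix every adjacent pair, so only one ordering works:
the coal seam → the mudstone → the sandstone layer → the clay lens → the ash layer → the conglomerate → the limestone band → the gravel bed → the chalk bed → the siltstone.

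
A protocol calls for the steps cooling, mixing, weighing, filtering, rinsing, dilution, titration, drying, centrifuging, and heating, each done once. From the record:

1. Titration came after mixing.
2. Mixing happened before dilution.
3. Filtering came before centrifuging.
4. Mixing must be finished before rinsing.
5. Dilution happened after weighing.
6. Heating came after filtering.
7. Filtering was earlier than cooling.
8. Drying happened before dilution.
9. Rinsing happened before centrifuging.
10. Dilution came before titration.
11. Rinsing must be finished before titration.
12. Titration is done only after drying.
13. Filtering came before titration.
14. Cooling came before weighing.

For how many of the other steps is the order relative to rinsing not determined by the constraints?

6

Forced before rinsing: mixing; forced after rinsing: centrifuging and titration.
That leaves cooling, dilution, drying, filtering, heating, and weighing with no forced order relative to rinsing — 6.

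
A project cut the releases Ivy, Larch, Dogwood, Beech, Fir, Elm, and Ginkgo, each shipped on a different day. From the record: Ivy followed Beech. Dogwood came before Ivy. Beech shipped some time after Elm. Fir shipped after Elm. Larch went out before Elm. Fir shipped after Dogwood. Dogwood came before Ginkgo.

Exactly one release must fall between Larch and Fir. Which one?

Elm

Tracing the constraints gives Larch → Elm → Fir, so Elm sits after Larch and before Fir.
No other release is forced both after Larch and before Fir.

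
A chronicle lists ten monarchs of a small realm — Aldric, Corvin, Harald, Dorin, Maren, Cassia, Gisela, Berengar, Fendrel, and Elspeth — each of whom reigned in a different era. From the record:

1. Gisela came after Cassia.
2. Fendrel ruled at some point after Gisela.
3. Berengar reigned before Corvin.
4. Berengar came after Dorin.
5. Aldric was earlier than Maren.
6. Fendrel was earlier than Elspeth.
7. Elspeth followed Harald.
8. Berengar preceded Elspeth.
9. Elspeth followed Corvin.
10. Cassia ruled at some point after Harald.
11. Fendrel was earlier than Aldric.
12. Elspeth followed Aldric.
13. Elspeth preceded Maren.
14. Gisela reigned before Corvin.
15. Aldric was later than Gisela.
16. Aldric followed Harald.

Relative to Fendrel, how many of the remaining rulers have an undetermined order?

3

Forced before Fendrel: Cassia, Gisela, and Harald; forced after Fendrel: Aldric, Elspeth, and Maren.
That leaves Berengar, Corvin, and Dorin with no forced order relative to Fendrel — 3.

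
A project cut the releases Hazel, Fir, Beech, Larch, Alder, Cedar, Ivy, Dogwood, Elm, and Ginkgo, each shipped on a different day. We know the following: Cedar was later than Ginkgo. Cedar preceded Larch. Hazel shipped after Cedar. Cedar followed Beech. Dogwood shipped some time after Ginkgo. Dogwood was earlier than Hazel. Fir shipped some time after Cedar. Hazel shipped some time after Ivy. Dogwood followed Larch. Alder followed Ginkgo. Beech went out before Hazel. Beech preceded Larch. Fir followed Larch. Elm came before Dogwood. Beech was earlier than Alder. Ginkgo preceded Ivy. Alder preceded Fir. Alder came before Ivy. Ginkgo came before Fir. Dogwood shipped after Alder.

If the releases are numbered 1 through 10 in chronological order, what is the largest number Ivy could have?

Ivy must come before Hazel — 1 release forced after it.
Everything else can be placed before Ivy in some valid order, so Ivy can sit as late as position 10 − 1 = 9.

9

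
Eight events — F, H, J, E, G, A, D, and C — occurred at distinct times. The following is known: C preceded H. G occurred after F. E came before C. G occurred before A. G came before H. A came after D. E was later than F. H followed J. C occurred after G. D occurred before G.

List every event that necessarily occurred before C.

D, E, F, G

Directly stated before C: E and G.
D reaches C via D → G → C.
F reaches C via F → E → C.
No chain forces J (or any of the others) ahead of C.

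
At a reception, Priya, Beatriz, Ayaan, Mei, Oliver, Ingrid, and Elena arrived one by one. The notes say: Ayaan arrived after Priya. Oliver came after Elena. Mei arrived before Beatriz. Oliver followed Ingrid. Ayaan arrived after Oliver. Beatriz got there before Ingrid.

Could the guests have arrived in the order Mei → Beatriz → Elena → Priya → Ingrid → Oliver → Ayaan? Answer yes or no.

Check each stated constraint against the proposed order — e.g. Beatriz is ahead of Ingrid; Priya is ahead of Ayaan. Every pair is in the required order; nothing is violated.

yes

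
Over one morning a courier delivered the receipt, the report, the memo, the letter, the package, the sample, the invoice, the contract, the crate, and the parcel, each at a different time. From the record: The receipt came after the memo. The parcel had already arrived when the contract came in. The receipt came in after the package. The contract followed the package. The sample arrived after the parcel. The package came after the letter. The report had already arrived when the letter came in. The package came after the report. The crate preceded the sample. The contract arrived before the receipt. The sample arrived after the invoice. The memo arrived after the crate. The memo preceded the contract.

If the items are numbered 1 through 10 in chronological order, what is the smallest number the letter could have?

The report must come before the letter — 1 forced predecessor.
Nothing else is forced ahead of the letter, so its earliest slot is position 1 + 1 = 2.

2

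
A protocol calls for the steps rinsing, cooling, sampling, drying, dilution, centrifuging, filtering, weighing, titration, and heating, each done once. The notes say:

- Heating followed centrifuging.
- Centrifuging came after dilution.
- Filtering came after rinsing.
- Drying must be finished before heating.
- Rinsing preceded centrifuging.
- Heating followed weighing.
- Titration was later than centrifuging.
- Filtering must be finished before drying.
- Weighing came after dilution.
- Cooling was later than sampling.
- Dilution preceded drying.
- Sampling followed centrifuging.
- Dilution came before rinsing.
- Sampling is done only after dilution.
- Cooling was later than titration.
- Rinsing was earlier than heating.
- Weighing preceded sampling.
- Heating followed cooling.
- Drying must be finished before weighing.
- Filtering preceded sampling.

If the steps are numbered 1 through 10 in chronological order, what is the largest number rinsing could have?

2

Rinsing must come before centrifuging, cooling, drying, filtering, heating, sampling, titration, and weighing — 8 steps forced after it.
Everything else can be placed before rinsing in some valid order, so rinsing can sit as late as position 10 − 8 = 2.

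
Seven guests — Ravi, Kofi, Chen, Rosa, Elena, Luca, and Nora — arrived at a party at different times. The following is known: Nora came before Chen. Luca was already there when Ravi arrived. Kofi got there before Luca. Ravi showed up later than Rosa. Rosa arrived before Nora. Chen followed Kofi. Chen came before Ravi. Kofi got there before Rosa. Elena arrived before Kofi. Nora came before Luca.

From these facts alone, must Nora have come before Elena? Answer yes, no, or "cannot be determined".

no

Tracing the constraints gives Elena → Kofi → Rosa → Nora, so Elena must come before Nora.
That means Nora cannot be before Elena.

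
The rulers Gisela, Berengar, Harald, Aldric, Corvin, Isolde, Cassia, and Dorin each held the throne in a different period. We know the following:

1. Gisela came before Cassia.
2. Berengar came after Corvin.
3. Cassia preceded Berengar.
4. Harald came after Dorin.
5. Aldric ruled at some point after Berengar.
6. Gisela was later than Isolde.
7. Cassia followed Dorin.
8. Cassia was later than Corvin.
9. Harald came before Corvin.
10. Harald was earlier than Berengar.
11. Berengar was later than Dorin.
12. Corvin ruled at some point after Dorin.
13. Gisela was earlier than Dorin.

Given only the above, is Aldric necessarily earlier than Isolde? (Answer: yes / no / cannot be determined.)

Tracing the constraints gives Isolde → Gisela → Dorin → Berengar → Aldric, so Isolde must come before Aldric.
That means Aldric cannot be before Isolde.

no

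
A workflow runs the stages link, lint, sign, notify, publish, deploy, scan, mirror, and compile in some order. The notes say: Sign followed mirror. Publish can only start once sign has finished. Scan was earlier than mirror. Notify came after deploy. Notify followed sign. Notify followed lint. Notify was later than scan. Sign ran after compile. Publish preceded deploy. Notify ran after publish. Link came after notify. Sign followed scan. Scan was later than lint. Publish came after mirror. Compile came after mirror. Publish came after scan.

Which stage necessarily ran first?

lint

Lint has a chain of constraints placing it before every other stage, so lint must be first.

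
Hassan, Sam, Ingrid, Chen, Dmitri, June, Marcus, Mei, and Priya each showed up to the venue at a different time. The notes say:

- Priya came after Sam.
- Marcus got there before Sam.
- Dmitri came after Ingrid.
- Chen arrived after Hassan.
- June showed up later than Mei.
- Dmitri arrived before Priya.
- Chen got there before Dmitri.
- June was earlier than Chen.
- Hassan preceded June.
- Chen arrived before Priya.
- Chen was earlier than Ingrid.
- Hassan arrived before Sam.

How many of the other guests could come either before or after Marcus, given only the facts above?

6

Forced after Marcus: Priya and Sam.
That leaves Chen, Dmitri, Hassan, Ingrid, June, and Mei with no forced order relative to Marcus — 6.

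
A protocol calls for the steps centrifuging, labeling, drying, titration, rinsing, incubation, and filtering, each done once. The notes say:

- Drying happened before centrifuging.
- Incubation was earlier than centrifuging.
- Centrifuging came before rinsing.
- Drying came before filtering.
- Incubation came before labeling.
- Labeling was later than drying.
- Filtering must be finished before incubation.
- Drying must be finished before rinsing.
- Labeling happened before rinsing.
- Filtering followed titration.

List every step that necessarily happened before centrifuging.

Directly stated before centrifuging: drying and incubation.
Filtering reaches centrifuging via filtering → incubation → centrifuging.
Titration reaches centrifuging via titration → filtering → incubation → centrifuging.
No chain forces labeling (or any of the others) ahead of centrifuging.

drying, filtering, incubation, titration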